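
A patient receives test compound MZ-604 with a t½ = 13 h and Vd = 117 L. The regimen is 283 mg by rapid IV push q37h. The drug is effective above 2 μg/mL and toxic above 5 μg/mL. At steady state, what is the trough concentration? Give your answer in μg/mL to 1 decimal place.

0.4 μg/mL

τ/t½ = 37/13 ≈ 2.8462, so fraction remaining f = (1/2)^(37/13) ≈ 0.1391.
At steady state, accumulation factor R = 1/(1 − e^(−kτ)) ≈ 1.1616.
Single-dose peak C₀ = D/Vd = 283/117 ≈ 2.419 μg/mL.
Steady-state peak Cmax,ss = C₀·R ≈ 2.419 × 1.1616 ≈ 2.810 μg/mL.
One interval later, Cmin,ss = Cmax,ss·e^(−kτ) ≈ 2.810 × 0.1391 ≈ 0.391 μg/mL.
Trough 0.4 μg/mL vs MEC 2 μg/mL: subtherapeutic.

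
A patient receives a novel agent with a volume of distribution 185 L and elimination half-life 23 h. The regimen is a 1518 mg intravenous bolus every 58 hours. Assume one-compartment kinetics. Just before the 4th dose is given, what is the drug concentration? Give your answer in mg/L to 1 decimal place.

1.7 mg/L

f = (1/2)^(τ/t½) = (1/2)^(58/23) ≈ 0.1741.
C₀ = D/Vd = 1518/185 ≈ 8.205 mg/L.
Before the 4th dose, 3 doses have been given. Superposition: Cmin = C₀·(f + f² + … + f^3).
≈ 8.205 × (0.1741 + 0.0303 + 0.0053) ≈ 8.205 × 0.2097 ≈ 1.721 mg/L.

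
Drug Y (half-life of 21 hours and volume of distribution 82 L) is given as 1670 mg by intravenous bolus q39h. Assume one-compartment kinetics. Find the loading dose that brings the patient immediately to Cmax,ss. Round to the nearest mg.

f = (1/2)^(39/21) ≈ 0.276022; accumulation ratio R = 1/(1−f) ≈ 1.38126.
Loading dose to hit Cmax,ss on first dose: D_load = D_maint·R ≈ 1670 × 1.38126 ≈ 2306.70 mg.

2307 mg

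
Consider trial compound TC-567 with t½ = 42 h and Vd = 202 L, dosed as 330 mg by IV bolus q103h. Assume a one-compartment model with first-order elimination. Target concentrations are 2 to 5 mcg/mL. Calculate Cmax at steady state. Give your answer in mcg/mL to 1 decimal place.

2.0 mcg/mL

k = ln2/t½ = ln2/42 ≈ 0.016504 h⁻¹; fraction remaining f = e^(−kτ) = e^(−0.016504×103) ≈ 0.1827.
Accumulation ratio R = 1/(1 − f) ≈ 1/0.8173 ≈ 1.2235.
Single-dose peak C₀ = D/Vd = 330/202 ≈ 1.634 mcg/mL.
Steady-state peak Cmax,ss = C₀·R ≈ 1.634 × 1.2235 ≈ 1.999 mcg/mL.
Peak 2.0 mcg/mL vs MTC 5 mcg/mL: below toxic threshold.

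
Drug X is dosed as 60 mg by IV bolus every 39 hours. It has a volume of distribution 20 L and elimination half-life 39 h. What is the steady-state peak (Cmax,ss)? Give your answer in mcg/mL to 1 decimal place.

τ = 39 h = 1 half-life, so f = (1/2)^1 = 0.5.
Accumulation ratio R = 1/(1 − f) = 1/0.5 = 2/1.
Single-dose peak C₀ = D/Vd = 60/20 = 3 mcg/mL.
Steady-state peak Cmax,ss = C₀·R = 3 × 2/1 ≈ 6.000 mcg/mL.

6.0 mcg/mL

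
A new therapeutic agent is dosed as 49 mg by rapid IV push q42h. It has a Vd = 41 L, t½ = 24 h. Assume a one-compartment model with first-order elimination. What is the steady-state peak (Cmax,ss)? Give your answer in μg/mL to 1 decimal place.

1.7 μg/mL

k = ln2/t½ = ln2/24 ≈ 0.028881 h⁻¹; fraction remaining f = e^(−kτ) = e^(−0.028881×42) ≈ 0.2973.
At steady state, accumulation factor R = 1/(1 − e^(−kτ)) ≈ 1.4231.
Each bolus raises the concentration by D/Vd = 49/41 ≈ 1.195 μg/mL.
Steady-state peak Cmax,ss = C₀·R ≈ 1.195 × 1.4231 ≈ 1.701 μg/mL.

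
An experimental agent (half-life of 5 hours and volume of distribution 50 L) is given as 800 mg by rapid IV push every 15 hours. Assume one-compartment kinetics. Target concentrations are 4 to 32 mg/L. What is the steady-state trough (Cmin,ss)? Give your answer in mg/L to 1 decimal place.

The dosing interval is 3 half-lives, so f = 2^(−3) = 0.125.
Accumulation ratio R = 1/(1 − f) = 1/0.875 = 8/7.
Single-dose peak C₀ = D/Vd = 800/50 = 16 mg/L.
Steady-state peak Cmax,ss = C₀·R = 16 × 8/7 ≈ 18.286 mg/L.
Steady-state trough Cmin,ss = Cmax,ss·f ≈ 18.286 × 0.125 ≈ 2.286 mg/L.
Trough 2.3 mg/L vs MEC 4 mg/L: subtherapeutic.

2.3 mg/L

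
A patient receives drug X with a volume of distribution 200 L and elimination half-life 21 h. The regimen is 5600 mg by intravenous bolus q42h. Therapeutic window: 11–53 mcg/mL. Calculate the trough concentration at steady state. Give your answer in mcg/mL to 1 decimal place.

τ = 42 h = 2 half-lives, so f = (1/2)^2 = 0.25.
At steady state, R = 1/(1 − 0.25) = 4/3.
Single-dose peak C₀ = D/Vd = 5600/200 = 28 mcg/mL.
Steady-state peak Cmax,ss = C₀·R = 28 × 4/3 ≈ 37.333 mcg/mL.
Steady-state trough Cmin,ss = Cmax,ss·f ≈ 37.333 × 0.25 ≈ 9.333 mcg/mL.
Trough 9.3 mcg/mL vs MEC 11 mcg/mL: subtherapeutic.

9.3 mcg/mL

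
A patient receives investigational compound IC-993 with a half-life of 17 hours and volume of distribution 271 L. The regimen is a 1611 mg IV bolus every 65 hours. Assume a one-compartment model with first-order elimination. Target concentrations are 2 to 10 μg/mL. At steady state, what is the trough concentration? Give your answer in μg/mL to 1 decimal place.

k = ln2/t½ = ln2/17 ≈ 0.040773 h⁻¹; fraction remaining f = e^(−kτ) = e^(−0.040773×65) ≈ 0.0706.
Accumulation ratio R = 1/(1 − f) ≈ 1/0.9294 ≈ 1.0760.
Each bolus raises the concentration by D/Vd = 1611/271 ≈ 5.945 μg/mL.
Steady-state peak Cmax,ss = C₀·R ≈ 5.945 × 1.0760 ≈ 6.397 μg/mL.
Steady-state trough Cmin,ss = Cmax,ss·f ≈ 6.397 × 0.0706 ≈ 0.452 μg/mL.
Trough 0.5 μg/mL vs MEC 2 μg/mL: subtherapeutic.

0.5 μg/mL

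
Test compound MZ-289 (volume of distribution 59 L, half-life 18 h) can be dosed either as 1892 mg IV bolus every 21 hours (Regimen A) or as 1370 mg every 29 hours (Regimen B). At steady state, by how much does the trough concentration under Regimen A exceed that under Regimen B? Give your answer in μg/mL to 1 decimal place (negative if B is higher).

Regimen A: f = (1/2)^(21/18) ≈ 0.4454; Cmin,ss = (1892/59)·f/(1−f) ≈ 25.754 μg/mL.
Regimen B: f = (1/2)^(29/18) ≈ 0.3273; Cmin,ss = (1370/59)·f/(1−f) ≈ 11.298 μg/mL.
Difference ≈ 25.754 − 11.298 ≈ 14.456 μg/mL.

14.5 μg/mL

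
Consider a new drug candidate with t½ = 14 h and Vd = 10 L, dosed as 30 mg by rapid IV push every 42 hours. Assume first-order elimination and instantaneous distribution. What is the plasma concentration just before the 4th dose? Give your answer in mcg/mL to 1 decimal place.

f = (1/2)^(τ/t½) = (1/2)^(42/14) ≈ 0.1250.
C₀ = D/Vd = 30/10 ≈ 3.000 mcg/mL.
Before the 4th dose, 3 doses have been given. Superposition: Cmin = C₀·(f + f² + … + f^3).
≈ 3.000 × (0.1250 + 0.0156 + 0.0020) ≈ 3.000 × 0.1426 ≈ 0.428 mcg/mL.

0.4 mcg/mL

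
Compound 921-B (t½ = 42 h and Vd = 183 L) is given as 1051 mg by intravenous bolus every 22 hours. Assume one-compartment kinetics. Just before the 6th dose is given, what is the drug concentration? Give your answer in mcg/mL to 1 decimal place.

11.0 mcg/mL

f = (1/2)^(τ/t½) = (1/2)^(22/42) ≈ 0.6955.
C₀ = D/Vd = 1051/183 ≈ 5.743 mcg/mL.
Before the 6th dose, 5 doses have been given. Superposition: Cmin = C₀·(f + f² + … + f^5).
≈ 5.743 × (0.6955 + 0.4837 + 0.3364 + 0.2340 + 0.1627) ≈ 5.743 × 1.9123 ≈ 10.982 mcg/mL.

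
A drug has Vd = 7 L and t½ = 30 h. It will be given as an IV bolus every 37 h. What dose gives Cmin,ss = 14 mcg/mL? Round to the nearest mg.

τ/t½ = 37/30 ≈ 1.2333, so f = (1/2)^(37/30) ≈ 0.425334.
Cmin,ss = (D/Vd)·f/(1−f), so D = Cmin,ss·Vd·(1−f)/f.
D = 14 × 7 × (1−f)/f ≈ 14 × 7 × 1.35109 ≈ 132.41 mg.

132 mg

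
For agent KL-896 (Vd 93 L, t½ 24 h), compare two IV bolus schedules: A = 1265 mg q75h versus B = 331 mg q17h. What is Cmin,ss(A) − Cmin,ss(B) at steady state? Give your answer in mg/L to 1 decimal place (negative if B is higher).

Regimen A: f = (1/2)^(75/24) ≈ 0.1146; Cmin,ss = (1265/93)·f/(1−f) ≈ 1.761 mg/L.
Regimen B: f = (1/2)^(17/24) ≈ 0.6120; Cmin,ss = (331/93)·f/(1−f) ≈ 5.614 mg/L.
Difference ≈ 1.761 − 5.614 ≈ -3.853 mg/L.

-3.9 mg/L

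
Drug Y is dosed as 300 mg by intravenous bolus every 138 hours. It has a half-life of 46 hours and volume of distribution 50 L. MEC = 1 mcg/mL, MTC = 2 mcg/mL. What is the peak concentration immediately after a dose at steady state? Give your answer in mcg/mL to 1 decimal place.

6.9 mcg/mL

The dosing interval is 3 half-lives, so f = 2^(−3) = 0.125.
At steady state, R = 1/(1 − 0.125) = 8/7.
Single-dose peak C₀ = D/Vd = 300/50 = 6 mcg/mL.
Steady-state peak Cmax,ss = C₀·R = 6 × 8/7 ≈ 6.857 mcg/mL.
Peak 6.9 mcg/mL vs MTC 2 mcg/mL: exceeds toxic threshold.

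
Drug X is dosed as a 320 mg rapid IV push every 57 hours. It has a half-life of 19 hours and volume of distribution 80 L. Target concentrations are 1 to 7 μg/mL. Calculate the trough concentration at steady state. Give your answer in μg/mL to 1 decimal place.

0.6 μg/mL

τ = 57 h = 3 half-lives, so f = (1/2)^3 = 0.125.
Accumulation ratio R = 1/(1 − f) = 1/0.875 = 8/7.
Single-dose peak C₀ = D/Vd = 320/80 = 4 μg/mL.
Steady-state peak Cmax,ss = C₀·R = 4 × 8/7 ≈ 4.571 μg/mL.
Steady-state trough Cmin,ss = Cmax,ss·f ≈ 4.571 × 0.125 ≈ 0.571 μg/mL.
Trough 0.6 μg/mL vs MEC 1 μg/mL: subtherapeutic.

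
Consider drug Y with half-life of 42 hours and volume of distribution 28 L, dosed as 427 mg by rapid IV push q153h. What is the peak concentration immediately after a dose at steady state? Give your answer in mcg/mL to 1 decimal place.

τ/t½ = 153/42 ≈ 3.6429, so fraction remaining f = (1/2)^(153/42) ≈ 0.0801.
Accumulation ratio R = 1/(1 − f) ≈ 1/0.9199 ≈ 1.0871.
Single-dose peak C₀ = D/Vd = 427/28 ≈ 15.250 mcg/mL.
Steady-state peak Cmax,ss = C₀·R ≈ 15.250 × 1.0871 ≈ 16.578 mcg/mL.

16.6 mcg/mL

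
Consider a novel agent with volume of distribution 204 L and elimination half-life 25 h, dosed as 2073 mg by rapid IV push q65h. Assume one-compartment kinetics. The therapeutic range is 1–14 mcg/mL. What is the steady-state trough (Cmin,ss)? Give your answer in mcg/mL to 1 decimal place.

2.0 mcg/mL

Over one 65-h interval, 65/25 ≈ 2.6 half-lives elapse, leaving f ≈ 0.1649 of each dose.
At steady state, accumulation factor R = 1/(1 − e^(−kτ)) ≈ 1.1975.
Single-dose peak C₀ = D/Vd = 2073/204 ≈ 10.162 mcg/mL.
Cmax,ss = C₀/(1 − f) ≈ 10.162/0.8351 ≈ 12.169 mcg/mL.
Steady-state trough Cmin,ss = Cmax,ss·f ≈ 12.169 × 0.1649 ≈ 2.007 mcg/mL.
Trough 2.0 mcg/mL vs MEC 1 mcg/mL: adequate.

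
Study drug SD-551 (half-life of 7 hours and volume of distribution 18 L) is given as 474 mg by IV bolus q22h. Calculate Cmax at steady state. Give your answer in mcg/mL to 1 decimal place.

29.7 mcg/mL

k = ln2/t½ = ln2/7 ≈ 0.099021 h⁻¹; fraction remaining f = e^(−kτ) = e^(−0.099021×22) ≈ 0.1132.
Accumulation ratio R = 1/(1 − f) ≈ 1/0.8868 ≈ 1.1276.
Single-dose peak C₀ = D/Vd = 474/18 ≈ 26.333 mcg/mL.
Steady-state peak Cmax,ss = C₀·R ≈ 26.333 × 1.1276 ≈ 29.693 mcg/mL.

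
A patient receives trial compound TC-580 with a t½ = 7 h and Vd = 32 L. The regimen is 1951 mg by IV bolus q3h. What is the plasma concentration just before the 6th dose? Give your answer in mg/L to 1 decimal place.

f = (1/2)^(τ/t½) = (1/2)^(3/7) ≈ 0.7430.
C₀ = D/Vd = 1951/32 ≈ 60.969 mg/L.
Before the 6th dose, 5 doses have been given. Superposition: Cmin = C₀·(f + f² + … + f^5).
≈ 60.969 × (0.7430 + 0.5520 + 0.4102 + 0.3048 + 0.2264) ≈ 60.969 × 2.2364 ≈ 136.351 mg/L.

136.4 mg/L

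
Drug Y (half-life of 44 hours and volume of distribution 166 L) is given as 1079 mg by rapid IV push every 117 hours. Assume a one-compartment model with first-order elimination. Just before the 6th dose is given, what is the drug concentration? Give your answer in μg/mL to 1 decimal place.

1.2 μg/mL

f = (1/2)^(τ/t½) = (1/2)^(117/44) ≈ 0.1583.
C₀ = D/Vd = 1079/166 ≈ 6.500 μg/mL.
Before the 6th dose, 5 doses have been given. Superposition: Cmin = C₀·(f + f² + … + f^5).
≈ 6.500 × (0.1583 + 0.0251 + 0.0040 + 0.0006 + 0.0001) ≈ 6.500 × 0.1881 ≈ 1.223 μg/mL.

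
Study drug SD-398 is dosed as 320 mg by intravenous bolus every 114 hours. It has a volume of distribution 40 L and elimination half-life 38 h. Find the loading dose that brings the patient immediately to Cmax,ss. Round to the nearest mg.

f = (1/2)^(114/38) ≈ 0.125000; accumulation ratio R = 1/(1−f) ≈ 1.14286.
Loading dose to hit Cmax,ss on first dose: D_load = D_maint·R ≈ 320 × 1.14286 ≈ 365.72 mg.

366 mg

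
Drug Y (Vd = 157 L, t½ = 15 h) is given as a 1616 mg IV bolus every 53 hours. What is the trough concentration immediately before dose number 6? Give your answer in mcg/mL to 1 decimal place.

f = (1/2)^(τ/t½) = (1/2)^(53/15) ≈ 0.0864.
C₀ = D/Vd = 1616/157 ≈ 10.293 mcg/mL.
Before the 6th dose, 5 doses have been given. Superposition: Cmin = C₀·(f + f² + … + f^5).
≈ 10.293 × (0.0864 + 0.0075 + 0.0006 + 0.0001 + 0.0000) ≈ 10.293 × 0.0946 ≈ 0.974 mcg/mL.

1.0 mcg/mL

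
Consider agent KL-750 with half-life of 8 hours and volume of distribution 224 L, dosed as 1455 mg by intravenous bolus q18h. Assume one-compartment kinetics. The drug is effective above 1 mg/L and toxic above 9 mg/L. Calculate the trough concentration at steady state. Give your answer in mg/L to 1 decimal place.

1.7 mg/L

Over one 18-h interval, 18/8 ≈ 2.25 half-lives elapse, leaving f ≈ 0.2102 of each dose.
At steady state, accumulation factor R = 1/(1 − e^(−kτ)) ≈ 1.2661.
Each bolus raises the concentration by D/Vd = 1455/224 ≈ 6.496 mg/L.
Cmax,ss = C₀/(1 − f) ≈ 6.496/0.7898 ≈ 8.225 mg/L.
One interval later, Cmin,ss = Cmax,ss·e^(−kτ) ≈ 8.225 × 0.2102 ≈ 1.729 mg/L.
Trough 1.7 mg/L vs MEC 1 mg/L: adequate.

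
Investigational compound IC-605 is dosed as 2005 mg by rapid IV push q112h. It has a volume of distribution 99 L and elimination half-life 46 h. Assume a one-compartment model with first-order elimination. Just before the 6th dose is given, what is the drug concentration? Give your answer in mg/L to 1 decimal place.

4.6 mg/L

f = (1/2)^(τ/t½) = (1/2)^(112/46) ≈ 0.1850.
C₀ = D/Vd = 2005/99 ≈ 20.253 mg/L.
Before the 6th dose, 5 doses have been given. Superposition: Cmin = C₀·(f + f² + … + f^5).
≈ 20.253 × (0.1850 + 0.0342 + 0.0063 + 0.0012 + 0.0002) ≈ 20.253 × 0.2269 ≈ 4.595 mg/L.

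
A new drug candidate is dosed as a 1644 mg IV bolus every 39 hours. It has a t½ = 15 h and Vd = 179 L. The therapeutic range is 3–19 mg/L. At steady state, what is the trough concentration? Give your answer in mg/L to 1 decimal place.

1.8 mg/L

Over one 39-h interval, 39/15 ≈ 2.6 half-lives elapse, leaving f ≈ 0.1649 of each dose.
Accumulation ratio R = 1/(1 − f) ≈ 1/0.8351 ≈ 1.1975.
Each bolus raises the concentration by D/Vd = 1644/179 ≈ 9.184 mg/L.
Cmax,ss = C₀/(1 − f) ≈ 9.184/0.8351 ≈ 10.997 mg/L.
One interval later, Cmin,ss = Cmax,ss·e^(−kτ) ≈ 10.997 × 0.1649 ≈ 1.813 mg/L.
Trough 1.8 mg/L vs MEC 3 mg/L: subtherapeutic.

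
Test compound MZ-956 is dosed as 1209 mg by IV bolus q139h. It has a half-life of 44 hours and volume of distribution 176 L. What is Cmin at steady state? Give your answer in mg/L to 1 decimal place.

0.9 mg/L

τ/t½ = 139/44 ≈ 3.1591, so fraction remaining f = (1/2)^(139/44) ≈ 0.1119.
Accumulation ratio R = 1/(1 − f) ≈ 1/0.8881 ≈ 1.1260.
Each bolus raises the concentration by D/Vd = 1209/176 ≈ 6.869 mg/L.
Cmax,ss = C₀/(1 − f) ≈ 6.869/0.8881 ≈ 7.734 mg/L.
Steady-state trough Cmin,ss = Cmax,ss·f ≈ 7.734 × 0.1119 ≈ 0.865 mg/L.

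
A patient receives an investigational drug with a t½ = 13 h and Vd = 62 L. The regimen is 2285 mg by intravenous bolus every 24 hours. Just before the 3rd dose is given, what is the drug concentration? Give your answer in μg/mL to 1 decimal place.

f = (1/2)^(τ/t½) = (1/2)^(24/13) ≈ 0.2781.
C₀ = D/Vd = 2285/62 ≈ 36.855 μg/mL.
Before the 3rd dose, 2 doses have been given. Superposition: Cmin = C₀·(f + f²).
≈ 36.855 × (0.2781 + 0.0773) ≈ 36.855 × 0.3554 ≈ 13.098 μg/mL.

13.1 μg/mL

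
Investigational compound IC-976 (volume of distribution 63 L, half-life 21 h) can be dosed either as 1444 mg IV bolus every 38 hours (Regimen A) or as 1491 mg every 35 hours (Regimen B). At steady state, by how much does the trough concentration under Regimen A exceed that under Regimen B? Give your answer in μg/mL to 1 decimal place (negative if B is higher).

-1.7 μg/mL

Regimen A: f = (1/2)^(38/21) ≈ 0.2853; Cmin,ss = (1444/63)·f/(1−f) ≈ 9.150 μg/mL.
Regimen B: f = (1/2)^(35/21) ≈ 0.3150; Cmin,ss = (1491/63)·f/(1−f) ≈ 10.883 μg/mL.
Difference ≈ 9.150 − 10.883 ≈ -1.733 μg/mL.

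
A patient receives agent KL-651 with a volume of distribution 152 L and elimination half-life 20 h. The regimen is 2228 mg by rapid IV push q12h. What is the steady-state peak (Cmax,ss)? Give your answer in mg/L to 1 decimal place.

43.1 mg/L

k = ln2/t½ = ln2/20 ≈ 0.034657 h⁻¹; fraction remaining f = e^(−kτ) = e^(−0.034657×12) ≈ 0.6598.
Accumulation ratio R = 1/(1 − f) ≈ 1/0.3402 ≈ 2.9394.
Single-dose peak C₀ = D/Vd = 2228/152 ≈ 14.658 mg/L.
Cmax,ss = C₀/(1 − f) ≈ 14.658/0.3402 ≈ 43.086 mg/L.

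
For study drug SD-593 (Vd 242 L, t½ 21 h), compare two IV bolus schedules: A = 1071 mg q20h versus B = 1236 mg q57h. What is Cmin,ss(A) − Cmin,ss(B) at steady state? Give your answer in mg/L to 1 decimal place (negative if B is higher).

3.8 mg/L

Regimen A: f = (1/2)^(20/21) ≈ 0.5168; Cmin,ss = (1071/242)·f/(1−f) ≈ 4.733 mg/L.
Regimen B: f = (1/2)^(57/21) ≈ 0.1524; Cmin,ss = (1236/242)·f/(1−f) ≈ 0.918 mg/L.
Difference ≈ 4.733 − 0.918 ≈ 3.815 mg/L.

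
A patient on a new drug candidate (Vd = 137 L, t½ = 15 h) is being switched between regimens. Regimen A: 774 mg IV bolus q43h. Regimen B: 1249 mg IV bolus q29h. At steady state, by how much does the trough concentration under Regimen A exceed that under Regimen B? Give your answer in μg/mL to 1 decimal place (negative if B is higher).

Regimen A: f = (1/2)^(43/15) ≈ 0.1371; Cmin,ss = (774/137)·f/(1−f) ≈ 0.898 μg/mL.
Regimen B: f = (1/2)^(29/15) ≈ 0.2618; Cmin,ss = (1249/137)·f/(1−f) ≈ 3.233 μg/mL.
Difference ≈ 0.898 − 3.233 ≈ -2.335 μg/mL.

-2.3 μg/mL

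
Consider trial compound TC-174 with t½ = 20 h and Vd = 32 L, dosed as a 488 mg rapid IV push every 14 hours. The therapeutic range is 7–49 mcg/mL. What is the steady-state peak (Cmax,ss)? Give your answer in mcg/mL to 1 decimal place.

Over one 14-h interval, 14/20 ≈ 0.7 half-lives elapse, leaving f ≈ 0.6156 of each dose.
At steady state, accumulation factor R = 1/(1 − e^(−kτ)) ≈ 2.6015.
Single-dose peak C₀ = D/Vd = 488/32 ≈ 15.250 mcg/mL.
Cmax,ss = C₀/(1 − f) ≈ 15.250/0.3844 ≈ 39.672 mcg/mL.
Peak 39.7 mcg/mL vs MTC 49 mcg/mL: below toxic threshold.

39.7 mcg/mL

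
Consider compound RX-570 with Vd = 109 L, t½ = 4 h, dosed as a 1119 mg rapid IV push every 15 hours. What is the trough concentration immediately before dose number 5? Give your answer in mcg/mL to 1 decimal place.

f = (1/2)^(τ/t½) = (1/2)^(15/4) ≈ 0.0743.
C₀ = D/Vd = 1119/109 ≈ 10.266 mcg/mL.
Before the 5th dose, 4 doses have been given. Superposition: Cmin = C₀·(f + f² + … + f^4).
≈ 10.266 × (0.0743 + 0.0055 + 0.0004 + 0.0000) ≈ 10.266 × 0.0802 ≈ 0.823 mcg/mL.

0.8 mcg/mL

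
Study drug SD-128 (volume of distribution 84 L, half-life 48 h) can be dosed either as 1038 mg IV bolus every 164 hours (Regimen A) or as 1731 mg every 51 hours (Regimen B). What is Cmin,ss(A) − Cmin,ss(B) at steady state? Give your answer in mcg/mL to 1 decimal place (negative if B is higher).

Regimen A: f = (1/2)^(164/48) ≈ 0.0936; Cmin,ss = (1038/84)·f/(1−f) ≈ 1.276 mcg/mL.
Regimen B: f = (1/2)^(51/48) ≈ 0.4788; Cmin,ss = (1731/84)·f/(1−f) ≈ 18.931 mcg/mL.
Difference ≈ 1.276 − 18.931 ≈ -17.655 mcg/mL.

-17.7 mcg/mL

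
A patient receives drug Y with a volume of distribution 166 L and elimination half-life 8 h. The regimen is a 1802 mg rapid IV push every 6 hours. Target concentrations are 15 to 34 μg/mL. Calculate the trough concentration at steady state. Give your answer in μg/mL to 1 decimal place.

τ/t½ = 6/8 ≈ 0.75, so fraction remaining f = (1/2)^(6/8) ≈ 0.5946.
Accumulation ratio R = 1/(1 − f) ≈ 1/0.4054 ≈ 2.4667.
Each bolus raises the concentration by D/Vd = 1802/166 ≈ 10.855 μg/mL.
Steady-state peak Cmax,ss = C₀·R ≈ 10.855 × 2.4667 ≈ 26.776 μg/mL.
One interval later, Cmin,ss = Cmax,ss·e^(−kτ) ≈ 26.776 × 0.5946 ≈ 15.921 μg/mL.
Trough 15.9 μg/mL vs MEC 15 μg/mL: adequate.

15.9 μg/mL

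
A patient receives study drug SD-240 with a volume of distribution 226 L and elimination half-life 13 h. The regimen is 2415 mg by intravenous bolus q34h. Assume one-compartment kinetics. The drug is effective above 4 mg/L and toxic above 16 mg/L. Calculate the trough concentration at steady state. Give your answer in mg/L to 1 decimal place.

2.1 mg/L

k = ln2/t½ = ln2/13 ≈ 0.053319 h⁻¹; fraction remaining f = e^(−kτ) = e^(−0.053319×34) ≈ 0.1632.
Each bolus raises the concentration by D/Vd = 2415/226 ≈ 10.686 mg/L.
Steady-state trough Cmin,ss = C₀·f/(1−f) ≈ 10.686 × 0.1632/0.8368 ≈ 2.084 mg/L.
Trough 2.1 mg/L vs MEC 4 mg/L: subtherapeutic.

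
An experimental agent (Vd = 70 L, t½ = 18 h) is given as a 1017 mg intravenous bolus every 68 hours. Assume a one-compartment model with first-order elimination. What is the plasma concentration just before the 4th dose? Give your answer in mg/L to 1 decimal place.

f = (1/2)^(τ/t½) = (1/2)^(68/18) ≈ 0.0729.
C₀ = D/Vd = 1017/70 ≈ 14.529 mg/L.
Before the 4th dose, 3 doses have been given. Superposition: Cmin = C₀·(f + f² + … + f^3).
≈ 14.529 × (0.0729 + 0.0053 + 0.0004) ≈ 14.529 × 0.0786 ≈ 1.142 mg/L.

1.1 mg/L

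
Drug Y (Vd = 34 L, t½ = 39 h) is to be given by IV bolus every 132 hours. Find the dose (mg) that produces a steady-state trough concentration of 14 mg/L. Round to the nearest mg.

4495 mg

τ/t½ = 132/39 ≈ 3.3846, so f = (1/2)^(132/39) ≈ 0.095748.
Cmin,ss = (D/Vd)·f/(1−f), so D = Cmin,ss·Vd·(1−f)/f.
D = 14 × 34 × (1−f)/f ≈ 14 × 34 × 9.44408 ≈ 4495.38 mg.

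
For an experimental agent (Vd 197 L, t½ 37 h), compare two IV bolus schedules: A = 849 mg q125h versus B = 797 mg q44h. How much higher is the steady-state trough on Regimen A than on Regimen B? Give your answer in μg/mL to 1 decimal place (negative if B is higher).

Regimen A: f = (1/2)^(125/37) ≈ 0.0962; Cmin,ss = (849/197)·f/(1−f) ≈ 0.459 μg/mL.
Regimen B: f = (1/2)^(44/37) ≈ 0.4385; Cmin,ss = (797/197)·f/(1−f) ≈ 3.159 μg/mL.
Difference ≈ 0.459 − 3.159 ≈ -2.700 μg/mL.

-2.7 μg/mL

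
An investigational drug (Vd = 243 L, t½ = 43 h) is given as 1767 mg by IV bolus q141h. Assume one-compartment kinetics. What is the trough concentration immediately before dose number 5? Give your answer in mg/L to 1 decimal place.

0.8 mg/L

f = (1/2)^(τ/t½) = (1/2)^(141/43) ≈ 0.1030.
C₀ = D/Vd = 1767/243 ≈ 7.272 mg/L.
Before the 5th dose, 4 doses have been given. Superposition: Cmin = C₀·(f + f² + … + f^4).
≈ 7.272 × (0.1030 + 0.0106 + 0.0011 + 0.0001) ≈ 7.272 × 0.1148 ≈ 0.835 mg/L.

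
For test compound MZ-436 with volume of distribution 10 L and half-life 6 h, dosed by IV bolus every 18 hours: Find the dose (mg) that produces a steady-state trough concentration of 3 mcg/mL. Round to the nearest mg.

τ/t½ = 18/6 ≈ 3, so f = (1/2)^(18/6) ≈ 0.125000.
Cmin,ss = (D/Vd)·f/(1−f), so D = Cmin,ss·Vd·(1−f)/f.
D = 3 × 10 × (1−f)/f ≈ 3 × 10 × 7.00000 ≈ 210.00 mg.

210 mg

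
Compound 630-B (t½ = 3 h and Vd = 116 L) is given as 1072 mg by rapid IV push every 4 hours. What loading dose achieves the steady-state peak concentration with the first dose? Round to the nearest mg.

1777 mg

f = (1/2)^(4/3) ≈ 0.396850; accumulation ratio R = 1/(1−f) ≈ 1.65796.
Loading dose to hit Cmax,ss on first dose: D_load = D_maint·R ≈ 1072 × 1.65796 ≈ 1777.33 mg.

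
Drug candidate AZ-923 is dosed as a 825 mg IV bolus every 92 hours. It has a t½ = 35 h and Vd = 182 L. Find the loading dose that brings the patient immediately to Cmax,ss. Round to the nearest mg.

984 mg

f = (1/2)^(92/35) ≈ 0.161704; accumulation ratio R = 1/(1−f) ≈ 1.19290.
Loading dose to hit Cmax,ss on first dose: D_load = D_maint·R ≈ 825 × 1.19290 ≈ 984.14 mg.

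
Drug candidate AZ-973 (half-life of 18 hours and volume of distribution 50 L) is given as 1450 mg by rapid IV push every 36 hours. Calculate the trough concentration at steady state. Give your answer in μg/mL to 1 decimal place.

τ = 36 h = 2 half-lives, so f = (1/2)^2 = 0.25.
Accumulation ratio R = 1/(1 − f) = 1/0.75 = 4/3.
Single-dose peak C₀ = D/Vd = 1450/50 = 29 μg/mL.
Steady-state peak Cmax,ss = C₀·R = 29 × 4/3 ≈ 38.667 μg/mL.
Steady-state trough Cmin,ss = Cmax,ss·f ≈ 38.667 × 0.25 ≈ 9.667 μg/mL.

9.7 μg/mL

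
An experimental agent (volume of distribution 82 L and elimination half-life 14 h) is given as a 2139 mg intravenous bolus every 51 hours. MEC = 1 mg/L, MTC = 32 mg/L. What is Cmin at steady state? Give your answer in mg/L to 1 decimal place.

k = ln2/t½ = ln2/14 ≈ 0.049511 h⁻¹; fraction remaining f = e^(−kτ) = e^(−0.049511×51) ≈ 0.0801.
Accumulation ratio R = 1/(1 − f) ≈ 1/0.9199 ≈ 1.0871.
Single-dose peak C₀ = D/Vd = 2139/82 ≈ 26.085 mg/L.
Cmax,ss = C₀/(1 − f) ≈ 26.085/0.9199 ≈ 28.356 mg/L.
Steady-state trough Cmin,ss = Cmax,ss·f ≈ 28.356 × 0.0801 ≈ 2.271 mg/L.
Trough 2.3 mg/L vs MEC 1 mg/L: adequate.

2.3 mg/L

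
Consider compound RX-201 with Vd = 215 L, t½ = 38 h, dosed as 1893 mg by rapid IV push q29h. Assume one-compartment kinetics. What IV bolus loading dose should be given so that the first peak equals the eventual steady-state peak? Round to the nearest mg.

f = (1/2)^(29/38) ≈ 0.589205; accumulation ratio R = 1/(1−f) ≈ 2.43430.
Loading dose to hit Cmax,ss on first dose: D_load = D_maint·R ≈ 1893 × 2.43430 ≈ 4608.13 mg.

4608 mg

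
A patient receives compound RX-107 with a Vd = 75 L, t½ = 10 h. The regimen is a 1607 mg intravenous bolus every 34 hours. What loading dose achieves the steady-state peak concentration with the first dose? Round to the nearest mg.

1775 mg

f = (1/2)^(34/10) ≈ 0.094732; accumulation ratio R = 1/(1−f) ≈ 1.10465.
Loading dose to hit Cmax,ss on first dose: D_load = D_maint·R ≈ 1607 × 1.10465 ≈ 1775.17 mg.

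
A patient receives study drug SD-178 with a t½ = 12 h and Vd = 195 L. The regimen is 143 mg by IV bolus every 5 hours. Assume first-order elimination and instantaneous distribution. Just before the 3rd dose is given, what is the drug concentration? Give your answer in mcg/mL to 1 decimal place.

f = (1/2)^(τ/t½) = (1/2)^(5/12) ≈ 0.7492.
C₀ = D/Vd = 143/195 ≈ 0.733 mcg/mL.
Before the 3rd dose, 2 doses have been given. Superposition: Cmin = C₀·(f + f²).
≈ 0.733 × (0.7492 + 0.5613) ≈ 0.733 × 1.3105 ≈ 0.961 mcg/mL.

1.0 mcg/mL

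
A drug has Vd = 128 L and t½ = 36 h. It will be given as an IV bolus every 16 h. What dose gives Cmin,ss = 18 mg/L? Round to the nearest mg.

τ/t½ = 16/36 ≈ 0.44444, so f = (1/2)^(16/36) ≈ 0.734867.
Cmin,ss = (D/Vd)·f/(1−f), so D = Cmin,ss·Vd·(1−f)/f.
D = 18 × 128 × (1−f)/f ≈ 18 × 128 × 0.36079 ≈ 831.26 mg.

831 mg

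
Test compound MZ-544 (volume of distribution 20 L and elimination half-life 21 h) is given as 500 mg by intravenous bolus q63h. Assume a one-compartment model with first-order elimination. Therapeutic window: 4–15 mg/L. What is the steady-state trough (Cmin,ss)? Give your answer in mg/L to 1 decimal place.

3.6 mg/L

τ = 63 h = 3 half-lives, so f = (1/2)^3 = 0.125.
Accumulation ratio R = 1/(1 − f) = 1/0.875 = 8/7.
Single-dose peak C₀ = D/Vd = 500/20 = 25 mg/L.
Steady-state peak Cmax,ss = C₀·R = 25 × 8/7 ≈ 28.571 mg/L.
Steady-state trough Cmin,ss = Cmax,ss·f ≈ 28.571 × 0.125 ≈ 3.571 mg/L.
Trough 3.6 mg/L vs MEC 4 mg/L: subtherapeutic.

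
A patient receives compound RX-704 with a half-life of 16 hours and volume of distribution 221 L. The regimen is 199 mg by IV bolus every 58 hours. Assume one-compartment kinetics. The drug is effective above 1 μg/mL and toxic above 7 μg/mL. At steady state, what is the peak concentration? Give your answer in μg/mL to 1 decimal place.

1.0 μg/mL

k = ln2/t½ = ln2/16 ≈ 0.043322 h⁻¹; fraction remaining f = e^(−kτ) = e^(−0.043322×58) ≈ 0.0811.
At steady state, accumulation factor R = 1/(1 − e^(−kτ)) ≈ 1.0883.
Each bolus raises the concentration by D/Vd = 199/221 ≈ 0.900 μg/mL.
Steady-state peak Cmax,ss = C₀·R ≈ 0.900 × 1.0883 ≈ 0.979 μg/mL.
Peak 1.0 μg/mL vs MTC 7 μg/mL: below toxic threshold.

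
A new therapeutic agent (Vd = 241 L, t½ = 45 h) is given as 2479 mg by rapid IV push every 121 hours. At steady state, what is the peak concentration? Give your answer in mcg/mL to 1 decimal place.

τ/t½ = 121/45 ≈ 2.6889, so fraction remaining f = (1/2)^(121/45) ≈ 0.1551.
Accumulation ratio R = 1/(1 − f) ≈ 1/0.8449 ≈ 1.1836.
Single-dose peak C₀ = D/Vd = 2479/241 ≈ 10.286 mcg/mL.
Cmax,ss = C₀/(1 − f) ≈ 10.286/0.8449 ≈ 12.174 mcg/mL.

12.2 mcg/mL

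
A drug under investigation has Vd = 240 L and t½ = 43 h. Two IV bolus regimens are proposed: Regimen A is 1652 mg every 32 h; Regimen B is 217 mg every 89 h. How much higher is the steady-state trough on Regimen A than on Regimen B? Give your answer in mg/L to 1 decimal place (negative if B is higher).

Regimen A: f = (1/2)^(32/43) ≈ 0.5970; Cmin,ss = (1652/240)·f/(1−f) ≈ 10.197 mg/L.
Regimen B: f = (1/2)^(89/43) ≈ 0.2382; Cmin,ss = (217/240)·f/(1−f) ≈ 0.283 mg/L.
Difference ≈ 10.197 − 0.283 ≈ 9.914 mg/L.

9.9 mg/L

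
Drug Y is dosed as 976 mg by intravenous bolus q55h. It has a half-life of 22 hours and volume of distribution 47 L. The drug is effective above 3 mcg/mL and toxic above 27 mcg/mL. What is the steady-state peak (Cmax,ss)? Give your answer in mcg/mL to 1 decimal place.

k = ln2/t½ = ln2/22 ≈ 0.031507 h⁻¹; fraction remaining f = e^(−kτ) = e^(−0.031507×55) ≈ 0.1768.
Accumulation ratio R = 1/(1 − f) ≈ 1/0.8232 ≈ 1.2148.
Single-dose peak C₀ = D/Vd = 976/47 ≈ 20.766 mcg/mL.
Cmax,ss = C₀/(1 − f) ≈ 20.766/0.8232 ≈ 25.226 mcg/mL.
Peak 25.2 mcg/mL vs MTC 27 mcg/mL: below toxic threshold.

25.2 mcg/mL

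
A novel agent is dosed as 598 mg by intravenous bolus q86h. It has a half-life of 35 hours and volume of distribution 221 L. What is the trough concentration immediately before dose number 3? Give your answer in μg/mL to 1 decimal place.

0.6 μg/mL

f = (1/2)^(τ/t½) = (1/2)^(86/35) ≈ 0.1821.
C₀ = D/Vd = 598/221 ≈ 2.706 μg/mL.
Before the 3rd dose, 2 doses have been given. Superposition: Cmin = C₀·(f + f²).
≈ 2.706 × (0.1821 + 0.0332) ≈ 2.706 × 0.2153 ≈ 0.583 μg/mL.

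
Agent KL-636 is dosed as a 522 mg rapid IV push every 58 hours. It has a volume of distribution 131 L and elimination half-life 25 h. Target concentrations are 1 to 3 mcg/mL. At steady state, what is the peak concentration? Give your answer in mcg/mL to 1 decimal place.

Over one 58-h interval, 58/25 ≈ 2.32 half-lives elapse, leaving f ≈ 0.2003 of each dose.
Accumulation ratio R = 1/(1 − f) ≈ 1/0.7997 ≈ 1.2505.
Single-dose peak C₀ = D/Vd = 522/131 ≈ 3.985 mcg/mL.
Cmax,ss = C₀/(1 − f) ≈ 3.985/0.7997 ≈ 4.983 mcg/mL.
Peak 5.0 mcg/mL vs MTC 3 mcg/mL: exceeds toxic threshold.

5.0 mcg/mL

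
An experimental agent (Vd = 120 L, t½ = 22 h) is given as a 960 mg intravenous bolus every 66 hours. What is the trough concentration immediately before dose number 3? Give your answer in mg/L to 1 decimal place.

f = (1/2)^(τ/t½) = (1/2)^(66/22) ≈ 0.1250.
C₀ = D/Vd = 960/120 ≈ 8.000 mg/L.
Before the 3rd dose, 2 doses have been given. Superposition: Cmin = C₀·(f + f²).
≈ 8.000 × (0.1250 + 0.0156) ≈ 8.000 × 0.1406 ≈ 1.125 mg/L.

1.1 mg/L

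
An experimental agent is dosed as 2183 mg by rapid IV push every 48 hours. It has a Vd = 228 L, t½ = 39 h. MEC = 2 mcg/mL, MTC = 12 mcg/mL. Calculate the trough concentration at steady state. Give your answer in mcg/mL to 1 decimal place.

k = ln2/t½ = ln2/39 ≈ 0.017773 h⁻¹; fraction remaining f = e^(−kτ) = e^(−0.017773×48) ≈ 0.4261.
Each bolus raises the concentration by D/Vd = 2183/228 ≈ 9.575 mcg/mL.
Steady-state trough Cmin,ss = C₀·f/(1−f) ≈ 9.575 × 0.4261/0.5739 ≈ 7.109 mcg/mL.
Trough 7.1 mcg/mL vs MEC 2 mcg/mL: adequate.

7.1 mcg/mL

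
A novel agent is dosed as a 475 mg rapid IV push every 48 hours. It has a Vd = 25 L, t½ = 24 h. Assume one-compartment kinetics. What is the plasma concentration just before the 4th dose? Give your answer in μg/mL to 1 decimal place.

6.2 μg/mL

f = (1/2)^(τ/t½) = (1/2)^(48/24) ≈ 0.2500.
C₀ = D/Vd = 475/25 ≈ 19.000 μg/mL.
Before the 4th dose, 3 doses have been given. Superposition: Cmin = C₀·(f + f² + … + f^3).
≈ 19.000 × (0.2500 + 0.0625 + 0.0156) ≈ 19.000 × 0.3281 ≈ 6.234 μg/mL.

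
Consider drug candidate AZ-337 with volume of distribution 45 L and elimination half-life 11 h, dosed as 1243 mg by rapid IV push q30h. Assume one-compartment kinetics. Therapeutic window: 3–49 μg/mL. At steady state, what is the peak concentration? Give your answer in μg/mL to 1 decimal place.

τ/t½ = 30/11 ≈ 2.7273, so fraction remaining f = (1/2)^(30/11) ≈ 0.1510.
Accumulation ratio R = 1/(1 − f) ≈ 1/0.8490 ≈ 1.1779.
Single-dose peak C₀ = D/Vd = 1243/45 ≈ 27.622 μg/mL.
Steady-state peak Cmax,ss = C₀·R ≈ 27.622 × 1.1779 ≈ 32.536 μg/mL.
Peak 32.5 μg/mL vs MTC 49 μg/mL: below toxic threshold.

32.5 μg/mL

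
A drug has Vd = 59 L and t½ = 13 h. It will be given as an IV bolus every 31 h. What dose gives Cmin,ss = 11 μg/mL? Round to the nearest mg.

2740 mg

τ/t½ = 31/13 ≈ 2.3846, so f = (1/2)^(31/13) ≈ 0.191496.
Cmin,ss = (D/Vd)·f/(1−f), so D = Cmin,ss·Vd·(1−f)/f.
D = 11 × 59 × (1−f)/f ≈ 11 × 59 × 4.22204 ≈ 2740.10 mg.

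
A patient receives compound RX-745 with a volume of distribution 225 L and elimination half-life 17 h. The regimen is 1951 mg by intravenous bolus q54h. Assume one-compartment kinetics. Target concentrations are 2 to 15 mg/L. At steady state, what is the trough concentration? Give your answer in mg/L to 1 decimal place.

k = ln2/t½ = ln2/17 ≈ 0.040773 h⁻¹; fraction remaining f = e^(−kτ) = e^(−0.040773×54) ≈ 0.1106.
Each bolus raises the concentration by D/Vd = 1951/225 ≈ 8.671 mg/L.
Steady-state trough Cmin,ss = C₀·f/(1−f) ≈ 8.671 × 0.1106/0.8894 ≈ 1.078 mg/L.
Trough 1.1 mg/L vs MEC 2 mg/L: subtherapeutic.

1.1 mg/L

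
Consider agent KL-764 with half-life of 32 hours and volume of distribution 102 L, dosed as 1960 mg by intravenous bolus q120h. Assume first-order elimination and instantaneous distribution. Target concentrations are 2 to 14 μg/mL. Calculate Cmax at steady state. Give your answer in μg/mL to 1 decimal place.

τ/t½ = 120/32 ≈ 3.75, so fraction remaining f = (1/2)^(120/32) ≈ 0.0743.
Accumulation ratio R = 1/(1 − f) ≈ 1/0.9257 ≈ 1.0803.
Single-dose peak C₀ = D/Vd = 1960/102 ≈ 19.216 μg/mL.
Cmax,ss = C₀/(1 − f) ≈ 19.216/0.9257 ≈ 20.758 μg/mL.
Peak 20.8 μg/mL vs MTC 14 μg/mL: exceeds toxic threshold.

20.8 μg/mL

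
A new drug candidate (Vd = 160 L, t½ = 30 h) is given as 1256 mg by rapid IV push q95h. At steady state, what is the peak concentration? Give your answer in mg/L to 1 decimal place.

τ/t½ = 95/30 ≈ 3.1667, so fraction remaining f = (1/2)^(95/30) ≈ 0.1114.
At steady state, accumulation factor R = 1/(1 − e^(−kτ)) ≈ 1.1254.
Single-dose peak C₀ = D/Vd = 1256/160 ≈ 7.850 mg/L.
Steady-state peak Cmax,ss = C₀·R ≈ 7.850 × 1.1254 ≈ 8.834 mg/L.

8.8 mg/L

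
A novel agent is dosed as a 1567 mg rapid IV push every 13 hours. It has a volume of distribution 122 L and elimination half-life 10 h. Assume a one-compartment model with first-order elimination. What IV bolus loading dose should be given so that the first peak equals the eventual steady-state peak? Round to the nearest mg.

f = (1/2)^(13/10) ≈ 0.406126; accumulation ratio R = 1/(1−f) ≈ 1.68386.
Loading dose to hit Cmax,ss on first dose: D_load = D_maint·R ≈ 1567 × 1.68386 ≈ 2638.61 mg.

2639 mg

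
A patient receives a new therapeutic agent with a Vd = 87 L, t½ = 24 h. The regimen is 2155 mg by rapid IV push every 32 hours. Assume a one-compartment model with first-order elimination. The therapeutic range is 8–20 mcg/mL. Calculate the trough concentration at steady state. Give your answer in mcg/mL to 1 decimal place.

16.3 mcg/mL

k = ln2/t½ = ln2/24 ≈ 0.028881 h⁻¹; fraction remaining f = e^(−kτ) = e^(−0.028881×32) ≈ 0.3969.
Each bolus raises the concentration by D/Vd = 2155/87 ≈ 24.770 mcg/mL.
Steady-state trough Cmin,ss = C₀·f/(1−f) ≈ 24.770 × 0.3969/0.6031 ≈ 16.301 mcg/mL.
Trough 16.3 mcg/mL vs MEC 8 mcg/mL: adequate.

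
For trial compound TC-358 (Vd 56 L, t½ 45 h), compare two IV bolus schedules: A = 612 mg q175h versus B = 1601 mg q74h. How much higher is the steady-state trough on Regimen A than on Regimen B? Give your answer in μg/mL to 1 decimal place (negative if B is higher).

-12.7 μg/mL

Regimen A: f = (1/2)^(175/45) ≈ 0.0675; Cmin,ss = (612/56)·f/(1−f) ≈ 0.791 μg/mL.
Regimen B: f = (1/2)^(74/45) ≈ 0.3199; Cmin,ss = (1601/56)·f/(1−f) ≈ 13.448 μg/mL.
Difference ≈ 0.791 − 13.448 ≈ -12.657 μg/mL.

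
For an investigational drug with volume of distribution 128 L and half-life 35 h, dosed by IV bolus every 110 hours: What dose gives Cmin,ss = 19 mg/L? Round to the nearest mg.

τ/t½ = 110/35 ≈ 3.1429, so f = (1/2)^(110/35) ≈ 0.113215.
Cmin,ss = (D/Vd)·f/(1−f), so D = Cmin,ss·Vd·(1−f)/f.
D = 19 × 128 × (1−f)/f ≈ 19 × 128 × 7.83275 ≈ 19049.25 mg.

19049 mg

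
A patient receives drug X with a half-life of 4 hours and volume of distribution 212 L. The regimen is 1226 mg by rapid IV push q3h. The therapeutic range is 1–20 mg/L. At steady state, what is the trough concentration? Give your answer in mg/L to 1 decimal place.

8.5 mg/L

k = ln2/t½ = ln2/4 ≈ 0.173287 h⁻¹; fraction remaining f = e^(−kτ) = e^(−0.173287×3) ≈ 0.5946.
Accumulation ratio R = 1/(1 − f) ≈ 1/0.4054 ≈ 2.4667.
Each bolus raises the concentration by D/Vd = 1226/212 ≈ 5.783 mg/L.
Steady-state peak Cmax,ss = C₀·R ≈ 5.783 × 2.4667 ≈ 14.265 mg/L.
Steady-state trough Cmin,ss = Cmax,ss·f ≈ 14.265 × 0.5946 ≈ 8.482 mg/L.
Trough 8.5 mg/L vs MEC 1 mg/L: adequate.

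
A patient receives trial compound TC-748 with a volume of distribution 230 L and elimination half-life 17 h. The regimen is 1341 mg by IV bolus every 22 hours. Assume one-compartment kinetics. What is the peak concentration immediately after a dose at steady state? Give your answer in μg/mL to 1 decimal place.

k = ln2/t½ = ln2/17 ≈ 0.040773 h⁻¹; fraction remaining f = e^(−kτ) = e^(−0.040773×22) ≈ 0.4078.
Accumulation ratio R = 1/(1 − f) ≈ 1/0.5922 ≈ 1.6886.
Each bolus raises the concentration by D/Vd = 1341/230 ≈ 5.830 μg/mL.
Steady-state peak Cmax,ss = C₀·R ≈ 5.830 × 1.6886 ≈ 9.845 μg/mL.

9.8 μg/mL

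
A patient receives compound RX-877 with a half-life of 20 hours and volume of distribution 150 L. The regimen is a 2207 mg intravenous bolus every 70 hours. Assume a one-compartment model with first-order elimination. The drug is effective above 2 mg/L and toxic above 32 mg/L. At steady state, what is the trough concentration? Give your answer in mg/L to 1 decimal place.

1.4 mg/L

τ/t½ = 70/20 ≈ 3.5, so fraction remaining f = (1/2)^(70/20) ≈ 0.0884.
Accumulation ratio R = 1/(1 − f) ≈ 1/0.9116 ≈ 1.0970.
Single-dose peak C₀ = D/Vd = 2207/150 ≈ 14.713 mg/L.
Cmax,ss = C₀/(1 − f) ≈ 14.713/0.9116 ≈ 16.140 mg/L.
Steady-state trough Cmin,ss = Cmax,ss·f ≈ 16.140 × 0.0884 ≈ 1.427 mg/L.
Trough 1.4 mg/L vs MEC 2 mg/L: subtherapeutic.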